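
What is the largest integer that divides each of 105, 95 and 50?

5

gcd(105, 95): 105 = 1·95 + 10; 95 = 9·10 + 5; 10 = 2·5 + 0 → 5
gcd(5, 50): 50 = 10·5 + 0 → 5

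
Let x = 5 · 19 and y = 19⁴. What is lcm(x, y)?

651605

max exponent per prime: 5 · 19⁴ = 651605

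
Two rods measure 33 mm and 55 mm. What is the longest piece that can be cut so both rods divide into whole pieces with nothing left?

33 = 3 · 11
55 = 5 · 11
Common: 11 = 11

11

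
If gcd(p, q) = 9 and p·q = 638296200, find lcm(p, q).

gcd·lcm = product, so lcm = 638296200/9 = 70921800.

70921800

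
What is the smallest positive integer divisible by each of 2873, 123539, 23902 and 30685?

lcm(2873, 123539) = 2873·123539/gcd = 354927547/2873 = 123539
lcm(123539, 23902) = 123539·23902/gcd = 2952829178/17 = 173695834
lcm(173695834, 30685) = 173695834·30685/gcd = 5329856666290/323 = 16501104230

16501104230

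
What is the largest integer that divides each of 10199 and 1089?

Euclid: 10199 = 9·1089 + 398; 1089 = 2·398 + 293; 398 = 1·293 + 105; 293 = 2·105 + 83; 105 = 1·83 + 22; 83 = 3·22 + 17; 22 = 1·17 + 5; 17 = 3·5 + 2; 5 = 2·2 + 1; 2 = 2·1 + 0. Last nonzero remainder: 1.

1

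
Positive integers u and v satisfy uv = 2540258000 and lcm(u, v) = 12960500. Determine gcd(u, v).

gcd·lcm = product, so gcd = 2540258000/12960500 = 196.

196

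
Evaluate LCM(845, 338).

1690

gcd first: 845 = 2·338 + 169; 338 = 2·169 + 0 → gcd = 169
lcm = 845·338/gcd = 285610/169 = 1690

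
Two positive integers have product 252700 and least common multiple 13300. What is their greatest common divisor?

19

gcd·lcm = product, so gcd = 252700/13300 = 19.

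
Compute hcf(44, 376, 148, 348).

gcd(44, 376): 376 = 8·44 + 24; 44 = 1·24 + 20; 24 = 1·20 + 4; 20 = 5·4 + 0 → 4
gcd(4, 148): 148 = 37·4 + 0 → 4
gcd(4, 348): 348 = 87·4 + 0 → 4

4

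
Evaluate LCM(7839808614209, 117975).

7839808614209 = 11² · 13 · 19² · 41² · 43 · 191; 117975 = 3 · 5² · 11² · 13
max exponents: 3 · 5² · 11² · 13 · 19² · 41² · 43 · 191 = 587985646065675

587985646065675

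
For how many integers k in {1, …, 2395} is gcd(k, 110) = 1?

871

Prime factors of 110: 2, 5, 11. Count integers ≤ 2395 divisible by none of them.
By inclusion–exclusion: 2395 − ⌊2395/2⌋ − ⌊2395/5⌋ − ⌊2395/11⌋ + ⌊2395/10⌋ + ⌊2395/22⌋ + ⌊2395/55⌋ − ⌊2395/110⌋ = 871.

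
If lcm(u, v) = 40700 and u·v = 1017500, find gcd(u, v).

From gcd × lcm = uv: gcd = 1017500 / 40700 = 25.

25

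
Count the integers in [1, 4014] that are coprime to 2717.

3193

2717 = 11·13·19. Inclusion–exclusion on these primes:
4014 − ⌊4014/11⌋ − ⌊4014/13⌋ − ⌊4014/19⌋ + ⌊4014/143⌋ + ⌊4014/209⌋ + ⌊4014/247⌋ − ⌊4014/2717⌋ = 3193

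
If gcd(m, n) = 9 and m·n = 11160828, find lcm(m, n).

gcd·lcm = product, so lcm = 11160828/9 = 1240092.

1240092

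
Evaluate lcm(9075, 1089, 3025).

9075 = 3 · 5² · 11²; 1089 = 3² · 11²; 3025 = 5² · 11²
lcm takes max exponent of each prime: 3² · 5² · 11² = 27225

27225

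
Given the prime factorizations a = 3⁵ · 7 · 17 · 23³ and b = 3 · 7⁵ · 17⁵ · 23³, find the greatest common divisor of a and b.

min exponent per shared prime: 3 · 7 · 17 · 23³ = 4343619

4343619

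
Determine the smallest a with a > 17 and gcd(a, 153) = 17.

153 = 17·9. Any a with gcd(a, 153) = 17 is a multiple of 17, say 17s, with s coprime to 9.
Need s > 17/17, so s ≥ 2. First s ≥ 2 with gcd(s, 9) = 1 is s = 2. Thus a = 17·2 = 34.

34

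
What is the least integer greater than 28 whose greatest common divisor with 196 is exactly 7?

196 = 7·28. Any m with gcd(m, 196) = 7 is a multiple of 7, say 7s, with s coprime to 28.
Need s > 28/7, so s ≥ 5. First s ≥ 5 with gcd(s, 28) = 1 is s = 5. Thus m = 7·5 = 35.

35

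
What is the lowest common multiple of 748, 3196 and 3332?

1722644

748 = 2² · 11 · 17; 3196 = 2² · 17 · 47; 3332 = 2² · 7² · 17
lcm takes max exponent of each prime: 2² · 7² · 11 · 17 · 47 = 1722644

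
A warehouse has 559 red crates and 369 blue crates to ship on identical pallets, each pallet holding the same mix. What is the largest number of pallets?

1

559 = 13 · 43
369 = 3² · 41
Common: 1 = 1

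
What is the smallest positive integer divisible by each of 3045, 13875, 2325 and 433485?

2523327022125

lcm(3045, 13875) = 3045·13875/gcd = 42249375/15 = 2816625
lcm(2816625, 2325) = 2816625·2325/gcd = 6548653125/75 = 87315375
lcm(87315375, 433485) = 87315375·433485/gcd = 37849905331875/15 = 2523327022125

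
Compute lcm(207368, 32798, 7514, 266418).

3217201007378904

207368 = 2³ · 7² · 23²; 32798 = 2 · 23² · 31; 7514 = 2 · 13 · 17²; 266418 = 2 · 3² · 19² · 41
lcm takes max exponent of each prime: 2³ · 3² · 7² · 13 · 17² · 19² · 23² · 31 · 41 = 3217201007378904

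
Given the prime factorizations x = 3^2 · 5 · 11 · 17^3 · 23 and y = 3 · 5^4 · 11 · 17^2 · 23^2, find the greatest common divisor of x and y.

1096755

min exponent per shared prime: 3 · 5 · 11 · 17^2 · 23 = 1096755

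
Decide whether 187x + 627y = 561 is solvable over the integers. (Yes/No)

By Bézout, 187x + 627y = 561 has integer solutions iff gcd(187, 627) | 561.
Euclid: 627 = 3·187 + 66; 187 = 2·66 + 55; 66 = 1·55 + 11; 55 = 5·11 + 0. gcd = 11; 561 mod 11 = 0. Yes.

Yes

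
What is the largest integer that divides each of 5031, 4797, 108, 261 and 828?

9

gcd(5031, 4797): 5031 = 1·4797 + 234; 4797 = 20·234 + 117; 234 = 2·117 + 0 → 117
gcd(117, 108): 117 = 1·108 + 9; 108 = 12·9 + 0 → 9
gcd(9, 261): 261 = 29·9 + 0 → 9
gcd(9, 828): 828 = 92·9 + 0 → 9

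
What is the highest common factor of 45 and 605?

5

45 = 3² · 5
605 = 5 · 11²
Common: 5 = 5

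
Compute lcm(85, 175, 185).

110075

lcm(85, 175) = 85·175/gcd = 14875/5 = 2975
lcm(2975, 185) = 2975·185/gcd = 550375/5 = 110075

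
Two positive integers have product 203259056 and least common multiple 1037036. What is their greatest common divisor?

From gcd × lcm = pq: gcd = 203259056 / 1037036 = 196.

196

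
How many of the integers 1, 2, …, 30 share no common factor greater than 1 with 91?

91 = 7·13. Inclusion–exclusion on these primes:
30 − ⌊30/7⌋ − ⌊30/13⌋ + ⌊30/91⌋ = 24

24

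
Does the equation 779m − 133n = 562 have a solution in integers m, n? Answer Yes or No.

No

gcd(779, 133): 779 = 5·133 + 114; 133 = 1·114 + 19; 114 = 6·19 + 0 → 19
19 does not divide 562, so a solution does not exist.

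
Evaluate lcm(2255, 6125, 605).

30386125

lcm(2255, 6125) = 2255·6125/gcd = 13811875/5 = 2762375
lcm(2762375, 605) = 2762375·605/gcd = 1671236875/55 = 30386125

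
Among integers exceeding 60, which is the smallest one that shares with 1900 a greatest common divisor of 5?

1900 = 5·380. Any k with gcd(k, 1900) = 5 is a multiple of 5, say 5s, with s coprime to 380.
Need s > 60/5, so s ≥ 13. First s ≥ 13 with gcd(s, 380) = 1 is s = 13. Thus k = 5·13 = 65.

65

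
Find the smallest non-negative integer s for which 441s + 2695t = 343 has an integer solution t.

Reduce mod 2695: 441s ≡ 343 (mod 2695). With g = gcd(441, 2695) = 49 dividing 343, divide through: 9s ≡ 7 (mod 55).
Since gcd(9, 55) = 1, s ≡ 7·(9)⁻¹ ≡ 13 (mod 55). Smallest non-negative: 13.

13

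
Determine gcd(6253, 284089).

169

6253 = 13² · 37
284089 = 13² · 41²
Common: 13² = 169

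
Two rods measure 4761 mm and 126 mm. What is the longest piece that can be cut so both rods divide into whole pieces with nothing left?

4761 = 3² · 23²
126 = 2 · 3² · 7
Common: 3² = 9

9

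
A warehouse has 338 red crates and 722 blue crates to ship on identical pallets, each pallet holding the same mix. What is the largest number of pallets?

2

Euclid: 722 = 2·338 + 46; 338 = 7·46 + 16; 46 = 2·16 + 14; 16 = 1·14 + 2; 14 = 7·2 + 0. Last nonzero remainder: 2.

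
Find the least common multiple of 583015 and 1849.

gcd first: 583015 = 315·1849 + 580; 1849 = 3·580 + 109; 580 = 5·109 + 35; 109 = 3·35 + 4; 35 = 8·4 + 3; 4 = 1·3 + 1; 3 = 3·1 + 0 → gcd = 1
lcm = 583015·1849/gcd = 1077994735/1 = 1077994735

1077994735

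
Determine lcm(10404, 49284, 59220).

23429860020

10404 = 2² · 3² · 17²; 49284 = 2² · 3² · 37²; 59220 = 2² · 3² · 5 · 7 · 47
lcm takes max exponent of each prime: 2² · 3² · 5 · 7 · 17² · 37² · 47 = 23429860020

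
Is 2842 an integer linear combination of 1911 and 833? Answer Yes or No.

gcd(1911, 833): 1911 = 2·833 + 245; 833 = 3·245 + 98; 245 = 2·98 + 49; 98 = 2·49 + 0 → 49
49 divides 2842, so a solution exists.

Yes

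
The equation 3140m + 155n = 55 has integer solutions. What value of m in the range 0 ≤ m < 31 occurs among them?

Reduce mod 155: 3140m ≡ 55 (mod 155). With g = gcd(3140, 155) = 5 dividing 55, divide through: 628m ≡ 11 (mod 31).
Since gcd(628, 31) = 1, m ≡ 11·(628)⁻¹ ≡ 13 (mod 31). Smallest non-negative: 13.

13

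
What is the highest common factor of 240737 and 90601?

49

240737 = 7² · 17³
90601 = 7² · 43²
Common: 7² = 49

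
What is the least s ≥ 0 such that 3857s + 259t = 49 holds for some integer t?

26

Reduce mod 259: 3857s ≡ 49 (mod 259). With g = gcd(3857, 259) = 7 dividing 49, divide through: 551s ≡ 7 (mod 37).
Since gcd(551, 37) = 1, s ≡ 7·(551)⁻¹ ≡ 26 (mod 37). Smallest non-negative: 26.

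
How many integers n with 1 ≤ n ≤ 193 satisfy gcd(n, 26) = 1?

Prime factors of 26: 2, 13. Count integers ≤ 193 divisible by none of them.
By inclusion–exclusion: 193 − ⌊193/2⌋ − ⌊193/13⌋ + ⌊193/26⌋ = 90.

90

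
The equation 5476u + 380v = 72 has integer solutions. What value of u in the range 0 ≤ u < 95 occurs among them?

37

Reduce mod 380: 5476u ≡ 72 (mod 380). With g = gcd(5476, 380) = 4 dividing 72, divide through: 1369u ≡ 18 (mod 95).
Since gcd(1369, 95) = 1, u ≡ 18·(1369)⁻¹ ≡ 37 (mod 95). Smallest non-negative: 37.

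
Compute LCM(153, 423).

gcd first: 423 = 2·153 + 117; 153 = 1·117 + 36; 117 = 3·36 + 9; 36 = 4·9 + 0 → gcd = 9
lcm = 153·423/gcd = 64719/9 = 7191

7191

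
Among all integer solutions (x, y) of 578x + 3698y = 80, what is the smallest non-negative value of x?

1043

Reduce mod 3698: 578x ≡ 80 (mod 3698). With g = gcd(578, 3698) = 2 dividing 80, divide through: 289x ≡ 40 (mod 1849).
Since gcd(289, 1849) = 1, x ≡ 40·(289)⁻¹ ≡ 1043 (mod 1849). Smallest non-negative: 1043.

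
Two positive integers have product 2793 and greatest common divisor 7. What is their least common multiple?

399

gcd·lcm = product, so lcm = 2793/7 = 399.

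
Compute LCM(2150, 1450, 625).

lcm(2150, 1450) = 2150·1450/gcd = 3117500/50 = 62350
lcm(62350, 625) = 62350·625/gcd = 38968750/25 = 1558750

1558750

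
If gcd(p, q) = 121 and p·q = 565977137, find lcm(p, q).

Since gcd(p,q)·lcm(p,q) = pq, lcm = 565977137/121 = 4677497.

4677497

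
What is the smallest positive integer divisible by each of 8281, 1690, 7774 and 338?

8281 = 7² · 13²; 1690 = 2 · 5 · 13²; 7774 = 2 · 13² · 23; 338 = 2 · 13²
lcm takes max exponent of each prime: 2 · 5 · 7² · 13² · 23 = 1904630

1904630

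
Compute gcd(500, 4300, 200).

500 = 2² · 5³; 4300 = 2² · 5² · 43; 200 = 2³ · 5²
gcd takes min exponent of each prime: 2² · 5² = 100

100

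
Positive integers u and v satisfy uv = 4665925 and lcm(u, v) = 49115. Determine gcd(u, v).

95

gcd·lcm = product, so gcd = 4665925/49115 = 95.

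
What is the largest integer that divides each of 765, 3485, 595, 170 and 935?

85

765 = 3² · 5 · 17; 3485 = 5 · 17 · 41; 595 = 5 · 7 · 17; 170 = 2 · 5 · 17; 935 = 5 · 11 · 17
gcd takes min exponent of each prime: 5 · 17 = 85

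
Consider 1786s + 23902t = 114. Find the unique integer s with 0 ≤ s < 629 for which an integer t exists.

gcd(1786, 23902) = 38 (Euclid: 23902 = 13·1786 + 684; 1786 = 2·684 + 418; 684 = 1·418 + 266; 418 = 1·266 + 152; 266 = 1·152 + 114; 152 = 1·114 + 38; 114 = 3·38 + 0), and 38 | 114.
Extended Euclid: 1786·(174) + 23902·(-13) = 38. Scale by 3: s₀ = 522.
General solution s = s₀ + 629k; reducing mod 629 gives s = 522 (and t = -39).

522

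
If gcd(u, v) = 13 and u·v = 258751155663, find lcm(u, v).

For any two positive integers, gcd × lcm equals their product. Hence lcm = 258751155663 / 13 = 19903935051.

19903935051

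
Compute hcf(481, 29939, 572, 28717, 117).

gcd(481, 29939): 29939 = 62·481 + 117; 481 = 4·117 + 13; 117 = 9·13 + 0 → 13
gcd(13, 572): 572 = 44·13 + 0 → 13
gcd(13, 28717): 28717 = 2209·13 + 0 → 13
gcd(13, 117): 117 = 9·13 + 0 → 13

13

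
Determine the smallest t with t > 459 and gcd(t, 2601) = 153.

gcd(t, 2601) = 153 forces 153 | t; write t = 153s. Then gcd(153s, 153·17) = 153·gcd(s, 17), so need gcd(s, 17) = 1.
153s > 459 gives s ≥ 4. The least s ≥ 4 coprime to 17 is 4, so t = 153·4 = 612.

612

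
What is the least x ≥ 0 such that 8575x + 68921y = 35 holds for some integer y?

8158

Reduce mod 68921: 8575x ≡ 35 (mod 68921). With g = gcd(8575, 68921) = 1 dividing 35, divide through: 8575x ≡ 35 (mod 68921).
Since gcd(8575, 68921) = 1, x ≡ 35·(8575)⁻¹ ≡ 8158 (mod 68921). Smallest non-negative: 8158.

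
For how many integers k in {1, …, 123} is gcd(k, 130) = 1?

46

130 = 2·5·13. Inclusion–exclusion on these primes:
123 − ⌊123/2⌋ − ⌊123/5⌋ − ⌊123/13⌋ + ⌊123/10⌋ + ⌊123/26⌋ + ⌊123/65⌋ − ⌊123/130⌋ = 46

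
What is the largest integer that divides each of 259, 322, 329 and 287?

gcd(259, 322): 322 = 1·259 + 63; 259 = 4·63 + 7; 63 = 9·7 + 0 → 7
gcd(7, 329): 329 = 47·7 + 0 → 7
gcd(7, 287): 287 = 41·7 + 0 → 7

7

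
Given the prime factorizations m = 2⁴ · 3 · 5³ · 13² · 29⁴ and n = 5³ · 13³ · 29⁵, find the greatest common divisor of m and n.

14941311125

min exponent per shared prime: 5³ · 13² · 29⁴ = 14941311125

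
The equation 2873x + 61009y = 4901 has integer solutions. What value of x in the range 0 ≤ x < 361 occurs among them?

299

gcd(2873, 61009) = 169 (Euclid: 61009 = 21·2873 + 676; 2873 = 4·676 + 169; 676 = 4·169 + 0), and 169 | 4901.
Extended Euclid: 2873·(85) + 61009·(-4) = 169. Scale by 29: x₀ = 2465.
General solution x = x₀ + 361t; reducing mod 361 gives x = 299 (and y = -14).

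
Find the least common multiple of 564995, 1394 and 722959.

85663411910

564995 = 5 · 17³ · 23; 1394 = 2 · 17 · 41; 722959 = 17 · 23 · 43²
lcm takes max exponent of each prime: 2 · 5 · 17³ · 23 · 41 · 43² = 85663411910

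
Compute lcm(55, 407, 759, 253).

55 = 5 · 11; 407 = 11 · 37; 759 = 3 · 11 · 23; 253 = 11 · 23
lcm takes max exponent of each prime: 3 · 5 · 11 · 23 · 37 = 140415

140415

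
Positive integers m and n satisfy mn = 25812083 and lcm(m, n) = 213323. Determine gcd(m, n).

121

From gcd × lcm = mn: gcd = 25812083 / 213323 = 121.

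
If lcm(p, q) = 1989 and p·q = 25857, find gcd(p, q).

13

gcd·lcm = product, so gcd = 25857/1989 = 13.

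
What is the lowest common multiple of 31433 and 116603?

gcd first: 116603 = 3·31433 + 22304; 31433 = 1·22304 + 9129; 22304 = 2·9129 + 4046; 9129 = 2·4046 + 1037; 4046 = 3·1037 + 935; 1037 = 1·935 + 102; 935 = 9·102 + 17; 102 = 6·17 + 0 → gcd = 17
lcm = 31433·116603/gcd = 3665182099/17 = 215598947

215598947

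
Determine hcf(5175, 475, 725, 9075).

25

gcd(5175, 475): 5175 = 10·475 + 425; 475 = 1·425 + 50; 425 = 8·50 + 25; 50 = 2·25 + 0 → 25
gcd(25, 725): 725 = 29·25 + 0 → 25
gcd(25, 9075): 9075 = 363·25 + 0 → 25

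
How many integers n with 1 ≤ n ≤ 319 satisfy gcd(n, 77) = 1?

249

Prime factors of 77: 7, 11. Count integers ≤ 319 divisible by none of them.
By inclusion–exclusion: 319 − ⌊319/7⌋ − ⌊319/11⌋ + ⌊319/77⌋ = 249.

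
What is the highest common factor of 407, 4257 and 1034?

gcd(407, 4257): 4257 = 10·407 + 187; 407 = 2·187 + 33; 187 = 5·33 + 22; 33 = 1·22 + 11; 22 = 2·11 + 0 → 11
gcd(11, 1034): 1034 = 94·11 + 0 → 11

11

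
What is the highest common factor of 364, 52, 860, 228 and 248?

364 = 2² · 7 · 13; 52 = 2² · 13; 860 = 2² · 5 · 43; 228 = 2² · 3 · 19; 248 = 2³ · 31
gcd takes min exponent of each prime: 2² = 4

4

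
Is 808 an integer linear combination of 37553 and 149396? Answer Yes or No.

gcd(37553, 149396): 149396 = 3·37553 + 36737; 37553 = 1·36737 + 816; 36737 = 45·816 + 17; 816 = 48·17 + 0 → 17
17 does not divide 808, so a solution does not exist.

No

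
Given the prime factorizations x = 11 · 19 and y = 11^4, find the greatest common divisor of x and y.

min exponent per shared prime: 11 = 11

11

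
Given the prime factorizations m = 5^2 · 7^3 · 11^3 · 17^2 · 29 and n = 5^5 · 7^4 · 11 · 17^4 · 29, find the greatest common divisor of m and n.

min exponent per shared prime: 5^2 · 7^3 · 11 · 17^2 · 29 = 790537825

790537825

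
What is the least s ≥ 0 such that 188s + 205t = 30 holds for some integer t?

gcd(188, 205) = 1 (Euclid: 205 = 1·188 + 17; 188 = 11·17 + 1; 17 = 17·1 + 0), and 1 | 30.
Extended Euclid: 188·(12) + 205·(-11) = 1. Scale by 30: s₀ = 360.
General solution s = s₀ + 205k; reducing mod 205 gives s = 155 (and t = -142).

155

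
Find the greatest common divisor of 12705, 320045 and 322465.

gcd(12705, 320045): 320045 = 25·12705 + 2420; 12705 = 5·2420 + 605; 2420 = 4·605 + 0 → 605
gcd(605, 322465): 322465 = 533·605 + 0 → 605

605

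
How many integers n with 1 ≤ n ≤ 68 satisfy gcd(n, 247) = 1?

60

Prime factors of 247: 13, 19. Count integers ≤ 68 divisible by none of them.
By inclusion–exclusion: 68 − ⌊68/13⌋ − ⌊68/19⌋ + ⌊68/247⌋ = 60.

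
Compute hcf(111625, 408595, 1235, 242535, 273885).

111625 = 5³ · 19 · 47; 408595 = 5 · 11 · 17 · 19 · 23; 1235 = 5 · 13 · 19; 242535 = 3 · 5 · 19 · 23 · 37; 273885 = 3 · 5 · 19 · 31²
gcd takes min exponent of each prime: 5 · 19 = 95

95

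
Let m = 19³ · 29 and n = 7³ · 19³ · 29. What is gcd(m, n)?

min exponent per shared prime: 19³ · 29 = 198911

198911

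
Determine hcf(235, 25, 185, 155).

gcd(235, 25): 235 = 9·25 + 10; 25 = 2·10 + 5; 10 = 2·5 + 0 → 5
gcd(5, 185): 185 = 37·5 + 0 → 5
gcd(5, 155): 155 = 31·5 + 0 → 5

5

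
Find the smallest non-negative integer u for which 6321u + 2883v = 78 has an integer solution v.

gcd(6321, 2883) = 3 (Euclid: 6321 = 2·2883 + 555; 2883 = 5·555 + 108; 555 = 5·108 + 15; 108 = 7·15 + 3; 15 = 5·3 + 0), and 3 | 78.
Extended Euclid: 6321·(-187) + 2883·(410) = 3. Scale by 26: u₀ = -4862.
General solution u = u₀ + 961t; reducing mod 961 gives u = 904 (and v = -1982).

904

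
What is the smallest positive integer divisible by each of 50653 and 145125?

gcd first: 145125 = 2·50653 + 43819; 50653 = 1·43819 + 6834; 43819 = 6·6834 + 2815; 6834 = 2·2815 + 1204; 2815 = 2·1204 + 407; 1204 = 2·407 + 390; 407 = 1·390 + 17; 390 = 22·17 + 16; 17 = 1·16 + 1; 16 = 16·1 + 0 → gcd = 1
lcm = 50653·145125/gcd = 7351016625/1 = 7351016625

7351016625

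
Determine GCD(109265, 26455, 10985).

gcd(109265, 26455): 109265 = 4·26455 + 3445; 26455 = 7·3445 + 2340; 3445 = 1·2340 + 1105; 2340 = 2·1105 + 130; 1105 = 8·130 + 65; 130 = 2·65 + 0 → 65
gcd(65, 10985): 10985 = 169·65 + 0 → 65

65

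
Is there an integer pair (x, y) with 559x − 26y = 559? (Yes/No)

Yes

By Bézout, 559x − 26y = 559 has integer solutions iff gcd(559, 26) | 559.
Euclid: 559 = 21·26 + 13; 26 = 2·13 + 0. gcd = 13; 559 mod 13 = 0. Yes.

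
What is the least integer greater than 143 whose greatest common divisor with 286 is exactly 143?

429

286 = 143·2. Any m with gcd(m, 286) = 143 is a multiple of 143, say 143s, with s coprime to 2.
Need s > 143/143, so s ≥ 2. First s ≥ 2 with gcd(s, 2) = 1 is s = 3. Thus m = 143·3 = 429.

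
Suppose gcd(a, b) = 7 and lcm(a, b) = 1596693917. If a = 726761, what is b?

15379

a·b = gcd·lcm = 7·1596693917 = 11176857419, so b = 11176857419/726761 = 15379.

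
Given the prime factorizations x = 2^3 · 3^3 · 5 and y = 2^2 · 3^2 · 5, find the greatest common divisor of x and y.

min exponent per shared prime: 2^2 · 3^2 · 5 = 180

180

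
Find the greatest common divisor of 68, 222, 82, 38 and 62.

gcd(68, 222): 222 = 3·68 + 18; 68 = 3·18 + 14; 18 = 1·14 + 4; 14 = 3·4 + 2; 4 = 2·2 + 0 → 2
gcd(2, 82): 82 = 41·2 + 0 → 2
gcd(2, 38): 38 = 19·2 + 0 → 2
gcd(2, 62): 62 = 31·2 + 0 → 2

2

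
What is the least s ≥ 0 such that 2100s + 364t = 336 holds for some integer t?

gcd(2100, 364) = 28 (Euclid: 2100 = 5·364 + 280; 364 = 1·280 + 84; 280 = 3·84 + 28; 84 = 3·28 + 0), and 28 | 336.
Extended Euclid: 2100·(4) + 364·(-23) = 28. Scale by 12: s₀ = 48.
General solution s = s₀ + 13k; reducing mod 13 gives s = 9 (and t = -51).

9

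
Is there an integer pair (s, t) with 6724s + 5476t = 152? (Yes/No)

By Bézout, 6724s + 5476t = 152 has integer solutions iff gcd(6724, 5476) | 152.
Euclid: 6724 = 1·5476 + 1248; 5476 = 4·1248 + 484; 1248 = 2·484 + 280; 484 = 1·280 + 204; 280 = 1·204 + 76; 204 = 2·76 + 52; 76 = 1·52 + 24; 52 = 2·24 + 4; 24 = 6·4 + 0. gcd = 4; 152 mod 4 = 0. Yes.

Yes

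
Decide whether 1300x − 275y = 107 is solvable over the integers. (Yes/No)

No

gcd(1300, 275): 1300 = 4·275 + 200; 275 = 1·200 + 75; 200 = 2·75 + 50; 75 = 1·50 + 25; 50 = 2·25 + 0 → 25
25 does not divide 107, so a solution does not exist.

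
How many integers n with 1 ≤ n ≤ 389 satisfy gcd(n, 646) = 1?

175

Prime factors of 646: 2, 17, 19. Count integers ≤ 389 divisible by none of them.
By inclusion–exclusion: 389 − ⌊389/2⌋ − ⌊389/17⌋ − ⌊389/19⌋ + ⌊389/34⌋ + ⌊389/38⌋ + ⌊389/323⌋ − ⌊389/646⌋ = 175.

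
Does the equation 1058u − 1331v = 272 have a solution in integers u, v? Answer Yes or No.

Yes

gcd(1058, 1331): 1331 = 1·1058 + 273; 1058 = 3·273 + 239; 273 = 1·239 + 34; 239 = 7·34 + 1; 34 = 34·1 + 0 → 1
1 divides 272, so a solution exists.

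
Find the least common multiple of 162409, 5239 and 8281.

162409 = 13² · 31²; 5239 = 13² · 31; 8281 = 7² · 13²
lcm takes max exponent of each prime: 7² · 13² · 31² = 7958041

7958041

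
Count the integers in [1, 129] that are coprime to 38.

38 = 2·19. Inclusion–exclusion on these primes:
129 − ⌊129/2⌋ − ⌊129/19⌋ + ⌊129/38⌋ = 62

62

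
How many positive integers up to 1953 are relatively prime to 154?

Prime factors of 154: 2, 7, 11. Count integers ≤ 1953 divisible by none of them.
By inclusion–exclusion: 1953 − ⌊1953/2⌋ − ⌊1953/7⌋ − ⌊1953/11⌋ + ⌊1953/14⌋ + ⌊1953/22⌋ + ⌊1953/77⌋ − ⌊1953/154⌋ = 761.

761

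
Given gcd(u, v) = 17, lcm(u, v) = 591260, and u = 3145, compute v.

3196

Using uv = gcd(u,v)·lcm(u,v) = 17·591260 = 10051420, we get v = 10051420/3145 = 3196.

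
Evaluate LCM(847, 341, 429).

847 = 7 · 11²; 341 = 11 · 31; 429 = 3 · 11 · 13
lcm takes max exponent of each prime: 3 · 7 · 11² · 13 · 31 = 1024023

1024023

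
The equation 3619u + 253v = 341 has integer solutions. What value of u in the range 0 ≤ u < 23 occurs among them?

11

Euclid: 3619 = 14·253 + 77; 253 = 3·77 + 22; 77 = 3·22 + 11; 22 = 2·11 + 0 → gcd = 11; 341 = 11·31.
Back-substitution yields 3619·(10) + 253·(-143) = 11, so one solution is u = 10·31 = 310, v = -143·31 = -4433.
Solutions in u differ by 253/11 = 23; the one in [0, 23) is 310 mod 23 = 11.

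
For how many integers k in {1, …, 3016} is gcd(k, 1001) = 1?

2170

Prime factors of 1001: 7, 11, 13. Count integers ≤ 3016 divisible by none of them.
By inclusion–exclusion: 3016 − ⌊3016/7⌋ − ⌊3016/11⌋ − ⌊3016/13⌋ + ⌊3016/77⌋ + ⌊3016/91⌋ + ⌊3016/143⌋ − ⌊3016/1001⌋ = 2170.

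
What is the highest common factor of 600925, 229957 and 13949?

600925 = 5² · 13 · 43²; 229957 = 7² · 13 · 19²; 13949 = 13 · 29 · 37
gcd takes min exponent of each prime: 13 = 13

13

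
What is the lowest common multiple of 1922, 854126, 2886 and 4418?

1922 = 2 · 31²; 854126 = 2 · 7 · 13² · 19²; 2886 = 2 · 3 · 13 · 37; 4418 = 2 · 47²
lcm takes max exponent of each prime: 2 · 3 · 7 · 13² · 19² · 31² · 37 · 47² = 201263038272114

201263038272114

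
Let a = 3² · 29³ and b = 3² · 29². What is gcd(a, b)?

min exponent per shared prime: 3² · 29² = 7569

7569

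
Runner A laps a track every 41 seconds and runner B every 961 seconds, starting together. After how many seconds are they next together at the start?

gcd first: 961 = 23·41 + 18; 41 = 2·18 + 5; 18 = 3·5 + 3; 5 = 1·3 + 2; 3 = 1·2 + 1; 2 = 2·1 + 0 → gcd = 1
lcm = 41·961/gcd = 39401/1 = 39401

39401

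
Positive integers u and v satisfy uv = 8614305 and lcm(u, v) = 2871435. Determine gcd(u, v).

gcd·lcm = product, so gcd = 8614305/2871435 = 3.

3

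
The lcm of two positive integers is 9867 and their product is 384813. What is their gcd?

From gcd × lcm = ab: gcd = 384813 / 9867 = 39.

39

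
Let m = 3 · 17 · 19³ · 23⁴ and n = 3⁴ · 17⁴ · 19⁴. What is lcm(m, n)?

246721190672116161

max exponent per prime: 3⁴ · 17⁴ · 19⁴ · 23⁴ = 246721190672116161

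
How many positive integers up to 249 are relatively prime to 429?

429 = 3·11·13. Inclusion–exclusion on these primes:
249 − ⌊249/3⌋ − ⌊249/11⌋ − ⌊249/13⌋ + ⌊249/33⌋ + ⌊249/39⌋ + ⌊249/143⌋ − ⌊249/429⌋ = 139

139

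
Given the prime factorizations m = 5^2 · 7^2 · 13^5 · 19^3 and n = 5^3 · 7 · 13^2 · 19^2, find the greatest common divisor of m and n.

10676575

min exponent per shared prime: 5^2 · 7 · 13^2 · 19^2 = 10676575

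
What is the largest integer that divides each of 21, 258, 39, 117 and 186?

21 = 3 · 7; 258 = 2 · 3 · 43; 39 = 3 · 13; 117 = 3² · 13; 186 = 2 · 3 · 31
gcd takes min exponent of each prime: 3 = 3

3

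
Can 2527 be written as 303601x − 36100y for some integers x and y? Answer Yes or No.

Yes

By Bézout, 303601x − 36100y = 2527 has integer solutions iff gcd(303601, 36100) | 2527.
Euclid: 303601 = 8·36100 + 14801; 36100 = 2·14801 + 6498; 14801 = 2·6498 + 1805; 6498 = 3·1805 + 1083; 1805 = 1·1083 + 722; 1083 = 1·722 + 361; 722 = 2·361 + 0. gcd = 361; 2527 mod 361 = 0. Yes.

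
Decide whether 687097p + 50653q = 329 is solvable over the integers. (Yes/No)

Yes

By Bézout, 687097p + 50653q = 329 has integer solutions iff gcd(687097, 50653) | 329.
Euclid: 687097 = 13·50653 + 28608; 50653 = 1·28608 + 22045; 28608 = 1·22045 + 6563; 22045 = 3·6563 + 2356; 6563 = 2·2356 + 1851; 2356 = 1·1851 + 505; 1851 = 3·505 + 336; 505 = 1·336 + 169; 336 = 1·169 + 167; 169 = 1·167 + 2; 167 = 83·2 + 1; 2 = 2·1 + 0. gcd = 1; 329 mod 1 = 0. Yes.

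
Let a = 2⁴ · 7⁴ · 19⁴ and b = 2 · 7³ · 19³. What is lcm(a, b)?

max exponent per prime: 2⁴ · 7⁴ · 19⁴ = 5006411536

5006411536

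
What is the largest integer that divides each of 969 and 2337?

57

969 = 3 · 17 · 19
2337 = 3 · 19 · 41
Common: 3 · 19 = 57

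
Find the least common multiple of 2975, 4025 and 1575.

2975 = 5² · 7 · 17; 4025 = 5² · 7 · 23; 1575 = 3² · 5² · 7
lcm takes max exponent of each prime: 3² · 5² · 7 · 17 · 23 = 615825

615825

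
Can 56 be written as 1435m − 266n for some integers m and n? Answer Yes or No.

By Bézout, 1435m − 266n = 56 has integer solutions iff gcd(1435, 266) | 56.
Euclid: 1435 = 5·266 + 105; 266 = 2·105 + 56; 105 = 1·56 + 49; 56 = 1·49 + 7; 49 = 7·7 + 0. gcd = 7; 56 mod 7 = 0. Yes.

Yes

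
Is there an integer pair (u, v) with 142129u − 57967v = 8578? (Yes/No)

No

gcd(142129, 57967): 142129 = 2·57967 + 26195; 57967 = 2·26195 + 5577; 26195 = 4·5577 + 3887; 5577 = 1·3887 + 1690; 3887 = 2·1690 + 507; 1690 = 3·507 + 169; 507 = 3·169 + 0 → 169
169 does not divide 8578, so a solution does not exist.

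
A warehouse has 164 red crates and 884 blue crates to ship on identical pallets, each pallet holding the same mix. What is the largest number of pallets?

4

Euclid: 884 = 5·164 + 64; 164 = 2·64 + 36; 64 = 1·36 + 28; 36 = 1·28 + 8; 28 = 3·8 + 4; 8 = 2·4 + 0. Last nonzero remainder: 4.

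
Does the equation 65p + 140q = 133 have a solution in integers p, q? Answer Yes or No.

No

gcd(65, 140): 140 = 2·65 + 10; 65 = 6·10 + 5; 10 = 2·5 + 0 → 5
5 does not divide 133, so a solution does not exist.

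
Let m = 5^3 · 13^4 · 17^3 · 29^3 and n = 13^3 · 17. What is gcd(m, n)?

min exponent per shared prime: 13^3 · 17 = 37349

37349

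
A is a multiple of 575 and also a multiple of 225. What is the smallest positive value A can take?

gcd first: 575 = 2·225 + 125; 225 = 1·125 + 100; 125 = 1·100 + 25; 100 = 4·25 + 0 → gcd = 25
lcm = 575·225/gcd = 129375/25 = 5175

5175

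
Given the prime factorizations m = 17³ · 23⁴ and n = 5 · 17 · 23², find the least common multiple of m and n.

max exponent per prime: 5 · 17³ · 23⁴ = 6874294165

6874294165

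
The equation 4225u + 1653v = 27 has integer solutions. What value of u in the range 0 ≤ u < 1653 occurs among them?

Reduce mod 1653: 4225u ≡ 27 (mod 1653). With g = gcd(4225, 1653) = 1 dividing 27, divide through: 4225u ≡ 27 (mod 1653).
Since gcd(4225, 1653) = 1, u ≡ 27·(4225)⁻¹ ≡ 867 (mod 1653). Smallest non-negative: 867.

867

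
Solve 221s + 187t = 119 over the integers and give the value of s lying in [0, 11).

Euclid: 221 = 1·187 + 34; 187 = 5·34 + 17; 34 = 2·17 + 0 → gcd = 17; 119 = 17·7.
Back-substitution yields 221·(-5) + 187·(6) = 17, so one solution is s = -5·7 = -35, t = 6·7 = 42.
Solutions in s differ by 187/17 = 11; the one in [0, 11) is -35 mod 11 = 9.

9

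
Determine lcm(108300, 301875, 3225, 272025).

108300 = 2² · 3 · 5² · 19²; 301875 = 3 · 5⁴ · 7 · 23; 3225 = 3 · 5² · 43; 272025 = 3³ · 5² · 13 · 31
lcm takes max exponent of each prime: 2² · 3³ · 5⁴ · 7 · 13 · 19² · 23 · 31 · 43 = 67984569607500

67984569607500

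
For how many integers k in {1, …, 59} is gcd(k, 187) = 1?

51

Prime factors of 187: 11, 17. Count integers ≤ 59 divisible by none of them.
By inclusion–exclusion: 59 − ⌊59/11⌋ − ⌊59/17⌋ + ⌊59/187⌋ = 51.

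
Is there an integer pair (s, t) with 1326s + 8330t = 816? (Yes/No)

Yes

gcd(1326, 8330): 8330 = 6·1326 + 374; 1326 = 3·374 + 204; 374 = 1·204 + 170; 204 = 1·170 + 34; 170 = 5·34 + 0 → 34
34 divides 816, so a solution exists.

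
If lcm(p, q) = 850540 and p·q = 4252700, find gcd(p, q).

5

From gcd × lcm = pq: gcd = 4252700 / 850540 = 5.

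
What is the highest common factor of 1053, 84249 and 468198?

gcd(1053, 84249): 84249 = 80·1053 + 9; 1053 = 117·9 + 0 → 9
gcd(9, 468198): 468198 = 52022·9 + 0 → 9

9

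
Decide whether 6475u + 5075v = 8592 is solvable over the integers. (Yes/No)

By Bézout, 6475u + 5075v = 8592 has integer solutions iff gcd(6475, 5075) | 8592.
Euclid: 6475 = 1·5075 + 1400; 5075 = 3·1400 + 875; 1400 = 1·875 + 525; 875 = 1·525 + 350; 525 = 1·350 + 175; 350 = 2·175 + 0. gcd = 175; 8592 mod 175 = 17. No.

No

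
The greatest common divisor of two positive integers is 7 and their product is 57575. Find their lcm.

8225

For any two positive integers, gcd × lcm equals their product. Hence lcm = 57575 / 7 = 8225.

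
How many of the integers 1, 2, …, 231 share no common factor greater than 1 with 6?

77

6 = 2·3. Inclusion–exclusion on these primes:
231 − ⌊231/2⌋ − ⌊231/3⌋ + ⌊231/6⌋ = 77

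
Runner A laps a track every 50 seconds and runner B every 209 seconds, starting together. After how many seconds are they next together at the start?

50 = 2 · 5²; 209 = 11 · 19
max exponents: 2 · 5² · 11 · 19 = 10450

10450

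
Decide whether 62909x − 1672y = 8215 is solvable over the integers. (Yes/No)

No

By Bézout, 62909x − 1672y = 8215 has integer solutions iff gcd(62909, 1672) | 8215.
Euclid: 62909 = 37·1672 + 1045; 1672 = 1·1045 + 627; 1045 = 1·627 + 418; 627 = 1·418 + 209; 418 = 2·209 + 0. gcd = 209; 8215 mod 209 = 64. No.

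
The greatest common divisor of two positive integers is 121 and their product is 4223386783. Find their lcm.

gcd·lcm = product, so lcm = 4223386783/121 = 34904023.

34904023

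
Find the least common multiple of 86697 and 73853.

gcd first: 86697 = 1·73853 + 12844; 73853 = 5·12844 + 9633; 12844 = 1·9633 + 3211; 9633 = 3·3211 + 0 → gcd = 3211
lcm = 86697·73853/gcd = 6402833541/3211 = 1994031

1994031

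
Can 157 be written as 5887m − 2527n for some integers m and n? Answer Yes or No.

No

gcd(5887, 2527): 5887 = 2·2527 + 833; 2527 = 3·833 + 28; 833 = 29·28 + 21; 28 = 1·21 + 7; 21 = 3·7 + 0 → 7
7 does not divide 157, so a solution does not exist.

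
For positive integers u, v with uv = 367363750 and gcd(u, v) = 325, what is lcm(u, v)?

1130350

Since gcd(u,v)·lcm(u,v) = uv, lcm = 367363750/325 = 1130350.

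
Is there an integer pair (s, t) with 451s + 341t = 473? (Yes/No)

Yes

By Bézout, 451s + 341t = 473 has integer solutions iff gcd(451, 341) | 473.
Euclid: 451 = 1·341 + 110; 341 = 3·110 + 11; 110 = 10·11 + 0. gcd = 11; 473 mod 11 = 0. Yes.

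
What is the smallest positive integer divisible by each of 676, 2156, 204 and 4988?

23172457308

676 = 2² · 13²; 2156 = 2² · 7² · 11; 204 = 2² · 3 · 17; 4988 = 2² · 29 · 43
lcm takes max exponent of each prime: 2² · 3 · 7² · 11 · 13² · 17 · 29 · 43 = 23172457308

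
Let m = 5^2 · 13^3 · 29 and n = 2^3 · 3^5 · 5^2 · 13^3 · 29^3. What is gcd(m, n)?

min exponent per shared prime: 5^2 · 13^3 · 29 = 1592825

1592825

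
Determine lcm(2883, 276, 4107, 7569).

2883 = 3 · 31²; 276 = 2² · 3 · 23; 4107 = 3 · 37²; 7569 = 3² · 29²
lcm takes max exponent of each prime: 2² · 3² · 23 · 29² · 31² · 37² = 916121695932

916121695932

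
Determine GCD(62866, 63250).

2

Euclid: 63250 = 1·62866 + 384; 62866 = 163·384 + 274; 384 = 1·274 + 110; 274 = 2·110 + 54; 110 = 2·54 + 2; 54 = 27·2 + 0. Last nonzero remainder: 2.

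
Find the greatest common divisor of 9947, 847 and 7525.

gcd(9947, 847): 9947 = 11·847 + 630; 847 = 1·630 + 217; 630 = 2·217 + 196; 217 = 1·196 + 21; 196 = 9·21 + 7; 21 = 3·7 + 0 → 7
gcd(7, 7525): 7525 = 1075·7 + 0 → 7

7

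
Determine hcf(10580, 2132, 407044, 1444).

4

10580 = 2² · 5 · 23²; 2132 = 2² · 13 · 41; 407044 = 2² · 11² · 29²; 1444 = 2² · 19²
gcd takes min exponent of each prime: 2² = 4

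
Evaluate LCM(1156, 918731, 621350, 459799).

146170102100

lcm(1156, 918731) = 1156·918731/gcd = 1062053036/289 = 3674924
lcm(3674924, 621350) = 3674924·621350/gcd = 2283414027400/578 = 3950543300
lcm(3950543300, 459799) = 3950543300·459799/gcd = 1816455858796700/12427 = 146170102100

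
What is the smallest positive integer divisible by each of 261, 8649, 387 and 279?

261 = 3² · 29; 8649 = 3² · 31²; 387 = 3² · 43; 279 = 3² · 31
lcm takes max exponent of each prime: 3² · 29 · 31² · 43 = 10785303

10785303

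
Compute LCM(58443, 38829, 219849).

58443 = 3 · 7 · 11² · 23; 38829 = 3 · 7 · 43²; 219849 = 3 · 7 · 19² · 29
lcm takes max exponent of each prime: 3 · 7 · 11² · 19² · 23 · 29 · 43² = 1131291729183

1131291729183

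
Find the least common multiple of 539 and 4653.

gcd first: 4653 = 8·539 + 341; 539 = 1·341 + 198; 341 = 1·198 + 143; 198 = 1·143 + 55; 143 = 2·55 + 33; 55 = 1·33 + 22; 33 = 1·22 + 11; 22 = 2·11 + 0 → gcd = 11
lcm = 539·4653/gcd = 2507967/11 = 227997

227997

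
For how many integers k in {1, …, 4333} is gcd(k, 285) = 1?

Prime factors of 285: 3, 5, 19. Count integers ≤ 4333 divisible by none of them.
By inclusion–exclusion: 4333 − ⌊4333/3⌋ − ⌊4333/5⌋ − ⌊4333/19⌋ + ⌊4333/15⌋ + ⌊4333/57⌋ + ⌊4333/95⌋ − ⌊4333/285⌋ = 2189.

2189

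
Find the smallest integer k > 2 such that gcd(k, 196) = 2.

Multiples of 2 above 2: 2·2, 2·3, … . Need the cofactor coprime to 196/2 = 98.
Checking s = 2, 3, … the first with gcd(s, 98) = 1 is s = 3, giving 6.

6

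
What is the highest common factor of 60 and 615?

15

Euclid: 615 = 10·60 + 15; 60 = 4·15 + 0. Last nonzero remainder: 15.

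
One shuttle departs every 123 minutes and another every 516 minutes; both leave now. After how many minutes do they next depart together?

123 = 3 · 41; 516 = 2² · 3 · 43
max exponents: 2² · 3 · 41 · 43 = 21156

21156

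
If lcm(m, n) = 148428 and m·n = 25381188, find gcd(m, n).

From gcd × lcm = mn: gcd = 25381188 / 148428 = 171.

171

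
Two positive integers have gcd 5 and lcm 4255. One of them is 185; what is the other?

Using mn = gcd(m,n)·lcm(m,n) = 5·4255 = 21275, we get n = 21275/185 = 115.

115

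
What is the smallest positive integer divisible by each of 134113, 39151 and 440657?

lcm(134113, 39151) = 134113·39151/gcd = 5250658063/833 = 6303311
lcm(6303311, 440657) = 6303311·440657/gcd = 2777598115327/19159 = 144976153

144976153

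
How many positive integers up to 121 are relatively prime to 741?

71

741 = 3·13·19. Inclusion–exclusion on these primes:
121 − ⌊121/3⌋ − ⌊121/13⌋ − ⌊121/19⌋ + ⌊121/39⌋ + ⌊121/57⌋ + ⌊121/247⌋ − ⌊121/741⌋ = 71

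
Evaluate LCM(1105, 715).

12155

1105 = 5 · 13 · 17; 715 = 5 · 11 · 13
max exponents: 5 · 11 · 13 · 17 = 12155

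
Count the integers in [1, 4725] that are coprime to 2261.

3611

2261 = 7·17·19. Inclusion–exclusion on these primes:
4725 − ⌊4725/7⌋ − ⌊4725/17⌋ − ⌊4725/19⌋ + ⌊4725/119⌋ + ⌊4725/133⌋ + ⌊4725/323⌋ − ⌊4725/2261⌋ = 3611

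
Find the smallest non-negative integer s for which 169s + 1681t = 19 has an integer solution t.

Euclid: 1681 = 9·169 + 160; 169 = 1·160 + 9; 160 = 17·9 + 7; 9 = 1·7 + 2; 7 = 3·2 + 1; 2 = 2·1 + 0 → gcd = 1; 19 = 1·19.
Back-substitution yields 169·(-746) + 1681·(75) = 1, so one solution is s = -746·19 = -14174, t = 75·19 = 1425.
Solutions in s differ by 1681/1 = 1681; the one in [0, 1681) is -14174 mod 1681 = 955.

955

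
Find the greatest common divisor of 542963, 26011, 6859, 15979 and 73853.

19

gcd(542963, 26011): 542963 = 20·26011 + 22743; 26011 = 1·22743 + 3268; 22743 = 6·3268 + 3135; 3268 = 1·3135 + 133; 3135 = 23·133 + 76; 133 = 1·76 + 57; 76 = 1·57 + 19; 57 = 3·19 + 0 → 19
gcd(19, 6859): 6859 = 361·19 + 0 → 19
gcd(19, 15979): 15979 = 841·19 + 0 → 19
gcd(19, 73853): 73853 = 3887·19 + 0 → 19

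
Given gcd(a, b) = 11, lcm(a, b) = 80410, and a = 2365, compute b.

Using ab = gcd(a,b)·lcm(a,b) = 11·80410 = 884510, we get b = 884510/2365 = 374.

374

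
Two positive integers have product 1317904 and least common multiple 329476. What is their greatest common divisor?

4

From gcd × lcm = ab: gcd = 1317904 / 329476 = 4.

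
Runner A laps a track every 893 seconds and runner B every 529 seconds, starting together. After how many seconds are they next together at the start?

893 = 19 · 47; 529 = 23²
max exponents: 19 · 23² · 47 = 472397

472397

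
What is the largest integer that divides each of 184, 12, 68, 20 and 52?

4

gcd(184, 12): 184 = 15·12 + 4; 12 = 3·4 + 0 → 4
gcd(4, 68): 68 = 17·4 + 0 → 4
gcd(4, 20): 20 = 5·4 + 0 → 4
gcd(4, 52): 52 = 13·4 + 0 → 4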